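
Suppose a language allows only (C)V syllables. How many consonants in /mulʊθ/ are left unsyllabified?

1

Under (C)V, the unsyllabifiable consonants are /θ/ (no codas are permitted; onsets are limited to one consonant).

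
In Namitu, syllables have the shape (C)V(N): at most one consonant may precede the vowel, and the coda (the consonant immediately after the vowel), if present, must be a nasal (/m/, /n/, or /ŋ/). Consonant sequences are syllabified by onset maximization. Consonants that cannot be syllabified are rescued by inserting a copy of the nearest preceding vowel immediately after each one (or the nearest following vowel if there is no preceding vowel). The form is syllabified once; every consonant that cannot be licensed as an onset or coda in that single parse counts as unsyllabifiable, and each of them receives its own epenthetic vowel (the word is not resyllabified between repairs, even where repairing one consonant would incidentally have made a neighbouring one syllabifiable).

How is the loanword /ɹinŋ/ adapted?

ɹinŋi

Syllabifying with onset maximization leaves /ŋ/ stranded (only a nasal (/m/, /n/, or /ŋ/) is licensed in coda position; onsets are limited to one consonant).
Inserting the epenthetic vowel yields /ŋ/ → /ŋi/.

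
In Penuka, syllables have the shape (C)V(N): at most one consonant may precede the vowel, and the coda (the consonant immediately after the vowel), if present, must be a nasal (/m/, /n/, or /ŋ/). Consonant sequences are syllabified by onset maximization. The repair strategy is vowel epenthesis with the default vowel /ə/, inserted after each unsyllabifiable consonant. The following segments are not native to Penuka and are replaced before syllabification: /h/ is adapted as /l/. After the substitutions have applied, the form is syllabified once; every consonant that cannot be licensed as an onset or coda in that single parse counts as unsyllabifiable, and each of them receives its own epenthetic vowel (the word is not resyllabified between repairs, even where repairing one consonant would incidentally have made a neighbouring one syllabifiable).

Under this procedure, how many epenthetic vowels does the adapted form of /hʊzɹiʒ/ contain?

After substitution the input is /lʊzɹiʒ/.
The unsyllabifiable consonants are /z/, /ʒ/; each receives one epenthetic vowel.

2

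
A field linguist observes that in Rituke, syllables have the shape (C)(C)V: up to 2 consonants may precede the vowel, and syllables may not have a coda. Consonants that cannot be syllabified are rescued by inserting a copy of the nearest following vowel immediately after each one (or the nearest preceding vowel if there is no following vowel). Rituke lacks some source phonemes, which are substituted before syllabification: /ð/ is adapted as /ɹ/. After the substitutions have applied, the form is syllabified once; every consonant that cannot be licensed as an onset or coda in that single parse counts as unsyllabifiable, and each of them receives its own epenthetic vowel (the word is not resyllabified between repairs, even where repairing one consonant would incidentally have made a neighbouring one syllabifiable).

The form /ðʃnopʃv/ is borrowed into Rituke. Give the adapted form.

ɹoʃnopoʃovo

Substitution: /ð/ → /ɹ/, giving /ɹʃnopʃv/.
Syllabifying with onset maximization leaves /ɹ/, /p/, /ʃ/, /v/ stranded (no codas are permitted; onsets may contain at most 2 consonants).
Each unlicensed consonant becomes the onset of a new syllable: /ɹ/ → /ɹo/, /p/ → /po/, /ʃ/ → /ʃo/, /v/ → /vo/.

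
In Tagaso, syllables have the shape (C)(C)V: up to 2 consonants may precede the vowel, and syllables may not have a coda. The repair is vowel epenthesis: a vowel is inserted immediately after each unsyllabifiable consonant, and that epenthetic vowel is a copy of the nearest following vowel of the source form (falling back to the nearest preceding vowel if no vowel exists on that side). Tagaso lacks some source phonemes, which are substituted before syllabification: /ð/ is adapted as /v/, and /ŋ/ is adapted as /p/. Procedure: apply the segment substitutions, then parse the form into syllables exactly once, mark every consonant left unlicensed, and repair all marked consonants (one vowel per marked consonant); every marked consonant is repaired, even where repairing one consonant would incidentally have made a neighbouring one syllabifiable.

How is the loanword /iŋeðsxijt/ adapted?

Substitution: /ŋ/ → /p/, /ð/ → /v/, giving /ipevsxijt/.
Syllabifying with onset maximization leaves /v/, /j/, /t/ stranded (no codas are permitted; onsets may contain at most 2 consonants).
Epenthesis after each stranded consonant: /v/ → /vi/, /j/ → /ji/, /t/ → /ti/.

ipevisxijiti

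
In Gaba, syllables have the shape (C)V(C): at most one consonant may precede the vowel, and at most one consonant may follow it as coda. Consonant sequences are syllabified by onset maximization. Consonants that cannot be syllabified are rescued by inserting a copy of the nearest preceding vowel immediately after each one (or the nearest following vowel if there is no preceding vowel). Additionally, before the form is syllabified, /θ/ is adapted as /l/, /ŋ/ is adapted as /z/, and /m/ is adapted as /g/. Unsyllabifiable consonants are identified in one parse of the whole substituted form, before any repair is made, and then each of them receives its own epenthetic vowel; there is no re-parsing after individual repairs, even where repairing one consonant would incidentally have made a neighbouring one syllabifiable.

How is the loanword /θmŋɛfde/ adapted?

Substitution: /θ/ → /l/, /m/ → /g/, /ŋ/ → /z/, giving /lgzɛfde/.
Syllabifying with onset maximization leaves /l/, /g/ stranded (at most one coda consonant is licensed; onsets are limited to one consonant).
Epenthesis after each stranded consonant: /l/ → /lɛ/, /g/ → /gɛ/.

lɛgɛzɛfde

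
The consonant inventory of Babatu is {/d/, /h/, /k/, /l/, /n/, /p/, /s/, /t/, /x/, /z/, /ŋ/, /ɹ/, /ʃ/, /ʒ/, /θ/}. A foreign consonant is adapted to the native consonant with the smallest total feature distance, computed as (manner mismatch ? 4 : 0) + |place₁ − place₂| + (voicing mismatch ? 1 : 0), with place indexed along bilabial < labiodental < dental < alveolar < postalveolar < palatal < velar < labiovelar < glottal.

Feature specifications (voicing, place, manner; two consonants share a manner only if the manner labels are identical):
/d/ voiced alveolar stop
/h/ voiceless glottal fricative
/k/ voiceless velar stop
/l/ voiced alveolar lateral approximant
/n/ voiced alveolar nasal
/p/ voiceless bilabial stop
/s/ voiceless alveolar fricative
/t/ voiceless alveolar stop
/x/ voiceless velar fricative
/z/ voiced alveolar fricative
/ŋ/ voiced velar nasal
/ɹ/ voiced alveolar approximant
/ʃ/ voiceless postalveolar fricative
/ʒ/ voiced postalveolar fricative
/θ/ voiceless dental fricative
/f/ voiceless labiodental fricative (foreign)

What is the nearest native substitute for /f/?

θ

/θ/ is closest: same manner (fricative), place distance 1 (labiodental→dental), same voicing; total 1. Next closest is /s/ at distance 2.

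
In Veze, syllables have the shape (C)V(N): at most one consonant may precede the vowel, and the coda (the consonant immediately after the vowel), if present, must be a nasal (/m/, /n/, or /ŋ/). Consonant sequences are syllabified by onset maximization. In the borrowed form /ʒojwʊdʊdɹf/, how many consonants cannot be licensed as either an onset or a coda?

Under (C)V(N), the unsyllabifiable consonants are /j/, /d/, /ɹ/, /f/ (only a nasal (/m/, /n/, or /ŋ/) is licensed in coda position; onsets are limited to one consonant).

4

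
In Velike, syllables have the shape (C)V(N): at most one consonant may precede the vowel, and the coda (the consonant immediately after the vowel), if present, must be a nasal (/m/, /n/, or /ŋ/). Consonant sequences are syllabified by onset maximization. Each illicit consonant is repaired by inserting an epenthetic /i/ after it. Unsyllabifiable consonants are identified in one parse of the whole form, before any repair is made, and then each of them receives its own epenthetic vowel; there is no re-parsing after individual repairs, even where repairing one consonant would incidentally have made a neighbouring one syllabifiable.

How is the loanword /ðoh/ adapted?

ðohi

The consonants /h/ cannot be parsed into a legal (C)V(N) syllable (only a nasal (/m/, /n/, or /ŋ/) is licensed in coda position; onsets are limited to one consonant).
Each unlicensed consonant becomes the onset of a new syllable: /h/ → /hi/.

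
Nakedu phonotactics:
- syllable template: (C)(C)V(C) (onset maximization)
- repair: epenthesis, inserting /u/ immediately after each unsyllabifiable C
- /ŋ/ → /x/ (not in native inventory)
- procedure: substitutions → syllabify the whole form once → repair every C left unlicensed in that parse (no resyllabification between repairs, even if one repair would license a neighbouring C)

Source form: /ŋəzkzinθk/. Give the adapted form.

xəzkzinθuku

Substitution: /ŋ/ → /x/, giving /xəzkzinθk/.
The consonants /θ/, /k/ cannot be parsed into a legal (C)(C)V(C) syllable (at most one coda consonant is licensed; onsets may contain at most 2 consonants).
Each unlicensed consonant becomes the onset of a new syllable: /θ/ → /θu/, /k/ → /ku/.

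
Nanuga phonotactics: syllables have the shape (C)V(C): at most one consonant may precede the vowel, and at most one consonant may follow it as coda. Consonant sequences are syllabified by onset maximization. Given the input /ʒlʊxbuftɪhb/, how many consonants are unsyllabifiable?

Syllabifying with onset maximization leaves /ʒ/, /b/ stranded (at most one coda consonant is licensed; onsets are limited to one consonant).

2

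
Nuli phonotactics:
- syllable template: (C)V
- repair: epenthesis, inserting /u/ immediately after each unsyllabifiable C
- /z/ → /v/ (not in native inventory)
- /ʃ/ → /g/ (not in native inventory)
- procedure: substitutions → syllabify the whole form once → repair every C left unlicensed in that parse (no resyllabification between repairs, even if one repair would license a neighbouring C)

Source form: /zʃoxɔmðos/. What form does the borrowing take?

vugoxɔmuðosu

Substitution: /z/ → /v/, /ʃ/ → /g/, giving /vgoxɔmðos/.
Under (C)V, the unsyllabifiable consonants are /v/, /m/, /s/ (no codas are permitted; onsets are limited to one consonant).
Each unlicensed consonant becomes the onset of a new syllable: /v/ → /vu/, /m/ → /mu/, /s/ → /su/.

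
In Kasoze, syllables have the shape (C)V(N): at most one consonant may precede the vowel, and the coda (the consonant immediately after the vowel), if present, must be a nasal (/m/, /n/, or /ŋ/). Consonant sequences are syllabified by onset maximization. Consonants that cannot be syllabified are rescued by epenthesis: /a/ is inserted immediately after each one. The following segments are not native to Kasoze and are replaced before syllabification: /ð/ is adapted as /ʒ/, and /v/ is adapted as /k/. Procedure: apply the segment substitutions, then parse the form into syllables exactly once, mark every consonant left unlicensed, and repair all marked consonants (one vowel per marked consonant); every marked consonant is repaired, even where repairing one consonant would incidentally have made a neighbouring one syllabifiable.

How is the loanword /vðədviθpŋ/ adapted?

Substitution: /v/ → /k/, /ð/ → /ʒ/, giving /kʒədkiθpŋ/.
The consonants /k/, /d/, /θ/, /p/, /ŋ/ cannot be parsed into a legal (C)V(N) syllable (only a nasal (/m/, /n/, or /ŋ/) is licensed in coda position; onsets are limited to one consonant).
Epenthesis after each stranded consonant: /k/ → /ka/, /d/ → /da/, /θ/ → /θa/, /p/ → /pa/, /ŋ/ → /ŋa/.

kaʒədakiθapaŋa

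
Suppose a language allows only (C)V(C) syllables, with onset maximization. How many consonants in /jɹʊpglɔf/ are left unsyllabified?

Under (C)V(C), the unsyllabifiable consonants are /j/, /g/ (at most one coda consonant is licensed; onsets are limited to one consonant).

2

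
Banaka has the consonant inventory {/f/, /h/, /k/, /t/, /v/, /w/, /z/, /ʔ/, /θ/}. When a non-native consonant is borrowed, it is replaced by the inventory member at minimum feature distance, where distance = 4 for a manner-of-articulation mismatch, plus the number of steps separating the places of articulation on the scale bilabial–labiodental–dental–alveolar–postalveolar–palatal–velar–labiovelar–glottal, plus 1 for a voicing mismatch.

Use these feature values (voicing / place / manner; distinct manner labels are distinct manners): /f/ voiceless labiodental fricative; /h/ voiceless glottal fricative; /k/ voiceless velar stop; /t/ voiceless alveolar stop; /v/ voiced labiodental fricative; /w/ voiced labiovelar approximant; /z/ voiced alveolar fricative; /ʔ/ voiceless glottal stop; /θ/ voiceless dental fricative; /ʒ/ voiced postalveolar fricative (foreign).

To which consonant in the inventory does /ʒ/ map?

z

/z/ is closest: same manner (fricative), place distance 1 (postalveolar→alveolar), same voicing; total 1. Next closest is /v/ at distance 3.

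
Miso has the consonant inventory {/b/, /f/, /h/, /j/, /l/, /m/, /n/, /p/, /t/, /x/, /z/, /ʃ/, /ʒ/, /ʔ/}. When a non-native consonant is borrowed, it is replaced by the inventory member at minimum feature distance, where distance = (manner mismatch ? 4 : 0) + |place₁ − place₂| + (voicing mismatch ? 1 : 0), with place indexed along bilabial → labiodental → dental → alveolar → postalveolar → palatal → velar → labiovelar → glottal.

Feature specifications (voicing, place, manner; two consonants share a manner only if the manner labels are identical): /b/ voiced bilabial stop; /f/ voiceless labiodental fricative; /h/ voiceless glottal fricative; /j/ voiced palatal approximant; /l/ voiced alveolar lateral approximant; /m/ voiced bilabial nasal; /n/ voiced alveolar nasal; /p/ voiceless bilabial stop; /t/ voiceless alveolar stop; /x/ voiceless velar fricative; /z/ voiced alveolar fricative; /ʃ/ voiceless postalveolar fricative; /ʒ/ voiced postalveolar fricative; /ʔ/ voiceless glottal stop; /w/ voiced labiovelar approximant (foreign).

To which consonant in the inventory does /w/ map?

j

/j/ is closest: same manner (approximant), place distance 2 (labiovelar→palatal), same voicing; total 2. Next closest is /h/ at distance 6.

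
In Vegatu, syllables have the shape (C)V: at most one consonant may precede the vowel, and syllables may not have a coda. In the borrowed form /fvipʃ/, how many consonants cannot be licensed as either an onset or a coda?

3

Syllabifying with onset maximization leaves /f/, /p/, /ʃ/ stranded (no codas are permitted; onsets are limited to one consonant).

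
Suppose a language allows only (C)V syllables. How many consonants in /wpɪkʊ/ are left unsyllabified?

Syllabifying with onset maximization leaves /w/ stranded (no codas are permitted; onsets are limited to one consonant).

1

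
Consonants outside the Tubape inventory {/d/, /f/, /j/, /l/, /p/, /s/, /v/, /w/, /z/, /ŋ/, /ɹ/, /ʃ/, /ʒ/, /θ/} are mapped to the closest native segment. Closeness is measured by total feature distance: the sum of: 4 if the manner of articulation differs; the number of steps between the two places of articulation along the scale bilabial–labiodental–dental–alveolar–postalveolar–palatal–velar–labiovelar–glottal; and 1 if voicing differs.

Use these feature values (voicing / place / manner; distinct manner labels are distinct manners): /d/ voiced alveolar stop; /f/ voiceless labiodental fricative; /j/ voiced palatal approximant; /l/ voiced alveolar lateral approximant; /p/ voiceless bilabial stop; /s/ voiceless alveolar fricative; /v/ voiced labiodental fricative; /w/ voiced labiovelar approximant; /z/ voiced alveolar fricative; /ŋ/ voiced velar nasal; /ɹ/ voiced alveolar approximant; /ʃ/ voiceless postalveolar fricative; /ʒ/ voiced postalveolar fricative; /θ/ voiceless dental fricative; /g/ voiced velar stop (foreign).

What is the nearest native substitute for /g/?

d

/d/ is closest: same manner (stop), place distance 3 (velar→alveolar), same voicing; total 3. Next closest is /ŋ/ at distance 4.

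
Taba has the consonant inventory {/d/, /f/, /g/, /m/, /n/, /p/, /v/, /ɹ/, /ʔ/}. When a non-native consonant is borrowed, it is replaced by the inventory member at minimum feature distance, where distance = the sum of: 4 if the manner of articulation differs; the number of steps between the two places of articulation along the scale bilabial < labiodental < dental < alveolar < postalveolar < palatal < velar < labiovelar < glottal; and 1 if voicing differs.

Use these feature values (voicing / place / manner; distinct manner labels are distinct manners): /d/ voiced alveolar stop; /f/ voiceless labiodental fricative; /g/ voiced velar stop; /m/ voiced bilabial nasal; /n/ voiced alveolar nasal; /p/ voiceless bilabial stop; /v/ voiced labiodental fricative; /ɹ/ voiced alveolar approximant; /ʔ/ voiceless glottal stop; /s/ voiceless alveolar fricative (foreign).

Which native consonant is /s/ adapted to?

f

/f/ is closest: same manner (fricative), place distance 2 (alveolar→labiodental), same voicing; total 2. Next closest is /v/ at distance 3.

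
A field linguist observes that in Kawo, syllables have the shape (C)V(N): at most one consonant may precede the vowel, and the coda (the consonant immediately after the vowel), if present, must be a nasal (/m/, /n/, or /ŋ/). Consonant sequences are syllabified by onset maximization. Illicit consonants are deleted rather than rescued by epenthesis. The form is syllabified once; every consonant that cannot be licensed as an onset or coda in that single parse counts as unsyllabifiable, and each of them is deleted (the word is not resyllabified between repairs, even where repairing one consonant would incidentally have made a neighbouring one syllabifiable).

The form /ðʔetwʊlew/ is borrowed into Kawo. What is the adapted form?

ʔewʊle

Syllabifying with onset maximization leaves /ð/, /t/, /w/ stranded (only a nasal (/m/, /n/, or /ŋ/) is licensed in coda position; onsets are limited to one consonant).
Deleting the stranded consonants removes /ð/, /t/, /w/.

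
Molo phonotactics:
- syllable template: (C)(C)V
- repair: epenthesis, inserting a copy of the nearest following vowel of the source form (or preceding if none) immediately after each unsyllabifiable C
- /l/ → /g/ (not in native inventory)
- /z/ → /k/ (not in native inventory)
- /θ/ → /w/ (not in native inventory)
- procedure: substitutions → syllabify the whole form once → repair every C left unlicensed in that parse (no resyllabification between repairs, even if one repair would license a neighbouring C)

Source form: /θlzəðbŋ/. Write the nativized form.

wəgkəðəbəŋə

Substitution: /θ/ → /w/, /l/ → /g/, /z/ → /k/, giving /wgkəðbŋ/.
The consonants /w/, /ð/, /b/, /ŋ/ cannot be parsed into a legal (C)(C)V syllable (no codas are permitted; onsets may contain at most 2 consonants).
Inserting the epenthetic vowel yields /w/ → /wə/, /ð/ → /ðə/, /b/ → /bə/, /ŋ/ → /ŋə/.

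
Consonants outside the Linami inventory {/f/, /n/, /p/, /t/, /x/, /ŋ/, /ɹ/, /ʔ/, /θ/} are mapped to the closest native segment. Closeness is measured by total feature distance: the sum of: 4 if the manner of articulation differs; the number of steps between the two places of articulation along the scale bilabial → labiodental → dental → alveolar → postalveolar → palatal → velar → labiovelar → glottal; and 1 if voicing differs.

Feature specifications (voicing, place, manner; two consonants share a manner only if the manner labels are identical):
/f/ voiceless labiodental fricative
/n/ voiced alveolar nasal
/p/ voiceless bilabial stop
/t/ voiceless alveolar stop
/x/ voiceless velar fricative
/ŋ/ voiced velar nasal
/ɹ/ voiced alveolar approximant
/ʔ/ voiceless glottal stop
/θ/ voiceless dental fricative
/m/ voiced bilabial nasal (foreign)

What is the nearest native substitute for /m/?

n

/n/ is closest: same manner (nasal), place distance 3 (bilabial→alveolar), same voicing; total 3. Next closest is /p/ at distance 5.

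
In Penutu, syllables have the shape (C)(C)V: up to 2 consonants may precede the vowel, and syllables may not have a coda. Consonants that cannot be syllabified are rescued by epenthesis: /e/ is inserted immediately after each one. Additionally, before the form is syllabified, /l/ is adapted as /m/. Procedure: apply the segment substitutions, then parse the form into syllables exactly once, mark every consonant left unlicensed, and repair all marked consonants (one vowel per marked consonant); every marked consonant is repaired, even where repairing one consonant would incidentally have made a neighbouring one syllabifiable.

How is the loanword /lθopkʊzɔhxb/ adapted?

Substitution: /l/ → /m/, giving /mθopkʊzɔhxb/.
Syllabifying with onset maximization leaves /h/, /x/, /b/ stranded (no codas are permitted; onsets may contain at most 2 consonants).
Epenthesis after each stranded consonant: /h/ → /he/, /x/ → /xe/, /b/ → /be/.

mθopkʊzɔhexebe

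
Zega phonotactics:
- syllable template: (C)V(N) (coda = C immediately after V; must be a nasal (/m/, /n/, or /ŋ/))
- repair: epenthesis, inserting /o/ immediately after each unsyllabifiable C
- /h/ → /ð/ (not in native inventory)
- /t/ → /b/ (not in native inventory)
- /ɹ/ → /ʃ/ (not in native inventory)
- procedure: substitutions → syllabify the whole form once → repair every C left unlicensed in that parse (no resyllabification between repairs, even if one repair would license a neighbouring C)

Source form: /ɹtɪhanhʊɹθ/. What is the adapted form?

Substitution: /ɹ/ → /ʃ/, /t/ → /b/, /h/ → /ð/, giving /ʃbɪðanðʊʃθ/.
The consonants /ʃ/, /ʃ/, /θ/ cannot be parsed into a legal (C)V(N) syllable (only a nasal (/m/, /n/, or /ŋ/) is licensed in coda position; onsets are limited to one consonant).
Each unlicensed consonant becomes the onset of a new syllable: /ʃ/ → /ʃo/, /ʃ/ → /ʃo/, /θ/ → /θo/.

ʃobɪðanðʊʃoθo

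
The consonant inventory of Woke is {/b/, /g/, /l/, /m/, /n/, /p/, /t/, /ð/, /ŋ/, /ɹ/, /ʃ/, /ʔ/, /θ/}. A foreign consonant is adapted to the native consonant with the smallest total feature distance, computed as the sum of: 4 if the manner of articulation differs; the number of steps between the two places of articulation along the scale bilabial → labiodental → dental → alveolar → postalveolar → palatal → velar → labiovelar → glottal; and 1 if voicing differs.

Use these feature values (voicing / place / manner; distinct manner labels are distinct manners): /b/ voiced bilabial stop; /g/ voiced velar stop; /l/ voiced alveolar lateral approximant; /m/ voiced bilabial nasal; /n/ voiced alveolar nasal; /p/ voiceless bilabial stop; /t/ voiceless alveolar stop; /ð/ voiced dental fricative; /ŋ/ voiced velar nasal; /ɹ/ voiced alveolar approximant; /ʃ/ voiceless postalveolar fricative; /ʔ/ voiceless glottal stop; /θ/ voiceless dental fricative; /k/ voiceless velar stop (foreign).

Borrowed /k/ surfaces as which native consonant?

g

/g/ is closest: same manner (stop), place distance 0 (velar→velar), voicing differs (+1); total 1. Next closest is /ʔ/ at distance 2.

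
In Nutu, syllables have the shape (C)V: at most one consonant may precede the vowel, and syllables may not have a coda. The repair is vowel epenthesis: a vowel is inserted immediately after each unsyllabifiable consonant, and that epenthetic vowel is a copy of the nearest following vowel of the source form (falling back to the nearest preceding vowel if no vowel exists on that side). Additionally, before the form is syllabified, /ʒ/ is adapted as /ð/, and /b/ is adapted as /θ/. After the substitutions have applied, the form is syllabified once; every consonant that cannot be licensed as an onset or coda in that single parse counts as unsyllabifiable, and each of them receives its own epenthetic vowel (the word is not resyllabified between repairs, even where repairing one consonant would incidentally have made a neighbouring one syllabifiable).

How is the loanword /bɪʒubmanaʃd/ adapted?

Substitution: /b/ → /θ/, /ʒ/ → /ð/, giving /θɪðuθmanaʃd/.
Syllabifying with onset maximization leaves /θ/, /ʃ/, /d/ stranded (no codas are permitted; onsets are limited to one consonant).
Inserting the epenthetic vowel yields /θ/ → /θa/, /ʃ/ → /ʃa/, /d/ → /da/.

θɪðuθamanaʃada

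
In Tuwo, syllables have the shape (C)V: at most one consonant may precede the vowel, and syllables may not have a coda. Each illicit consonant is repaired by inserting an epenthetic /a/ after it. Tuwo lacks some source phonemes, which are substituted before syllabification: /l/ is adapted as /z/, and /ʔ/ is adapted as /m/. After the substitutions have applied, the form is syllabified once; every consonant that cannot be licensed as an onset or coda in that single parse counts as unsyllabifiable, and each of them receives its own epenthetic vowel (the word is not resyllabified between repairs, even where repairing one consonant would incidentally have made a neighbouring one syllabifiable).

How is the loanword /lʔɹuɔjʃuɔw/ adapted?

Substitution: /l/ → /z/, /ʔ/ → /m/, giving /zmɹuɔjʃuɔw/.
Under (C)V, the unsyllabifiable consonants are /z/, /m/, /j/, /w/ (no codas are permitted; onsets are limited to one consonant).
Epenthesis after each stranded consonant: /z/ → /za/, /m/ → /ma/, /j/ → /ja/, /w/ → /wa/.

zamaɹuɔjaʃuɔwa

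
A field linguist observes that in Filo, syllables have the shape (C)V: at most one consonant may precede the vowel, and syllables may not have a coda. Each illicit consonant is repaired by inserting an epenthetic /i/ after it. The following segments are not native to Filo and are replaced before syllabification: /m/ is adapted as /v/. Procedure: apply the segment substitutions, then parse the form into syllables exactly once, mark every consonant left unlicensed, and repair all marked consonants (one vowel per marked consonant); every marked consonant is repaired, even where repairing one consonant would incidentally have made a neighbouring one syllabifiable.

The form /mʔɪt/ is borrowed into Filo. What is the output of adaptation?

viʔɪti

Substitution: /m/ → /v/, giving /vʔɪt/.
The consonants /v/, /t/ cannot be parsed into a legal (C)V syllable (no codas are permitted; onsets are limited to one consonant).
Inserting the epenthetic vowel yields /v/ → /vi/, /t/ → /ti/.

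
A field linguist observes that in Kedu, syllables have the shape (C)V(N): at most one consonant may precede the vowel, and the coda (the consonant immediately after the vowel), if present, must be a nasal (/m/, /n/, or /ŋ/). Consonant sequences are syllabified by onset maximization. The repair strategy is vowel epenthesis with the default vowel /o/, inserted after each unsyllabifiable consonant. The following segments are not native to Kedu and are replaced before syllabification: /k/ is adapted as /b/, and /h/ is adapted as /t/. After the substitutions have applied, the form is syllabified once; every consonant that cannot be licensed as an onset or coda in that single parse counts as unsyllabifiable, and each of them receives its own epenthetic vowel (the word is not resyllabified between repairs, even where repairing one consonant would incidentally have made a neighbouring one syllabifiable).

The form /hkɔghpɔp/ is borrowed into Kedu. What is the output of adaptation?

tobɔgotopɔpo

Substitution: /h/ → /t/, /k/ → /b/, giving /tbɔgtpɔp/.
Under (C)V(N), the unsyllabifiable consonants are /t/, /g/, /t/, /p/ (only a nasal (/m/, /n/, or /ŋ/) is licensed in coda position; onsets are limited to one consonant).
Each unlicensed consonant becomes the onset of a new syllable: /t/ → /to/, /g/ → /go/, /t/ → /to/, /p/ → /po/.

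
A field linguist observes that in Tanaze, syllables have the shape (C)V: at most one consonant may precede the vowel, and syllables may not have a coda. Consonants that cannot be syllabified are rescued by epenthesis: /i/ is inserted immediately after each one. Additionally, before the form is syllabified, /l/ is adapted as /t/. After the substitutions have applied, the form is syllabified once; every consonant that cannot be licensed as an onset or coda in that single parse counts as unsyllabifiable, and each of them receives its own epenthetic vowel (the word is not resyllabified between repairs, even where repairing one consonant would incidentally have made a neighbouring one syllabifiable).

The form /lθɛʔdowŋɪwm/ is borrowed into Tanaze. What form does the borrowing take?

tiθɛʔidowiŋɪwimi

Substitution: /l/ → /t/, giving /tθɛʔdowŋɪwm/.
The consonants /t/, /ʔ/, /w/, /w/, /m/ cannot be parsed into a legal (C)V syllable (no codas are permitted; onsets are limited to one consonant).
Inserting the epenthetic vowel yields /t/ → /ti/, /ʔ/ → /ʔi/, /w/ → /wi/, /w/ → /wi/, /m/ → /mi/.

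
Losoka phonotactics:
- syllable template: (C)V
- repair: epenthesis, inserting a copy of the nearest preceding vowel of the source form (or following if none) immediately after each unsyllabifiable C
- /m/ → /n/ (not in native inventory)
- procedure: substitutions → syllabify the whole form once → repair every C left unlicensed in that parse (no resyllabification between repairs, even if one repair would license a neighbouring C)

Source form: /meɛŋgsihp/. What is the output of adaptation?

Substitution: /m/ → /n/, giving /neɛŋgsihp/.
The consonants /ŋ/, /g/, /h/, /p/ cannot be parsed into a legal (C)V syllable (no codas are permitted; onsets are limited to one consonant).
Inserting the epenthetic vowel yields /ŋ/ → /ŋɛ/, /g/ → /gɛ/, /h/ → /hi/, /p/ → /pi/.

neɛŋɛgɛsihipi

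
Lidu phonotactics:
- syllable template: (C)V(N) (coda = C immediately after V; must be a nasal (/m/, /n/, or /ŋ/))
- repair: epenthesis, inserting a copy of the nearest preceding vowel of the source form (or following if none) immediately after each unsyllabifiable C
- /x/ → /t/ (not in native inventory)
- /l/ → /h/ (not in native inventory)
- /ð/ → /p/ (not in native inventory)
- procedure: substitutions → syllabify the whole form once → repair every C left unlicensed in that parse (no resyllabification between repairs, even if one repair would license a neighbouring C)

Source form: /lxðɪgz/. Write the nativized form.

Substitution: /l/ → /h/, /x/ → /t/, /ð/ → /p/, giving /htpɪgz/.
Syllabifying with onset maximization leaves /h/, /t/, /g/, /z/ stranded (only a nasal (/m/, /n/, or /ŋ/) is licensed in coda position; onsets are limited to one consonant).
Each unlicensed consonant becomes the onset of a new syllable: /h/ → /hɪ/, /t/ → /tɪ/, /g/ → /gɪ/, /z/ → /zɪ/.

hɪtɪpɪgɪzɪ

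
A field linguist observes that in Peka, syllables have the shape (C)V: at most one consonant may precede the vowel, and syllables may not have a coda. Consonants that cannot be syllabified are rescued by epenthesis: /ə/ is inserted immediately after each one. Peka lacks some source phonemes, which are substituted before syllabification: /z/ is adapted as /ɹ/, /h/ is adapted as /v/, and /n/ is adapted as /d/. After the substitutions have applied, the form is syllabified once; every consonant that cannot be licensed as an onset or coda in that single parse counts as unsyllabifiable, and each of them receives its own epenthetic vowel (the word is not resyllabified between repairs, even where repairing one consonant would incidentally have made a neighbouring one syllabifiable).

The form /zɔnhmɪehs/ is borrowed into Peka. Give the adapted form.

Substitution: /z/ → /ɹ/, /n/ → /d/, /h/ → /v/, giving /ɹɔdvmɪevs/.
Under (C)V, the unsyllabifiable consonants are /d/, /v/, /v/, /s/ (no codas are permitted; onsets are limited to one consonant).
Epenthesis after each stranded consonant: /d/ → /də/, /v/ → /və/, /v/ → /və/, /s/ → /sə/.

ɹɔdəvəmɪevəsə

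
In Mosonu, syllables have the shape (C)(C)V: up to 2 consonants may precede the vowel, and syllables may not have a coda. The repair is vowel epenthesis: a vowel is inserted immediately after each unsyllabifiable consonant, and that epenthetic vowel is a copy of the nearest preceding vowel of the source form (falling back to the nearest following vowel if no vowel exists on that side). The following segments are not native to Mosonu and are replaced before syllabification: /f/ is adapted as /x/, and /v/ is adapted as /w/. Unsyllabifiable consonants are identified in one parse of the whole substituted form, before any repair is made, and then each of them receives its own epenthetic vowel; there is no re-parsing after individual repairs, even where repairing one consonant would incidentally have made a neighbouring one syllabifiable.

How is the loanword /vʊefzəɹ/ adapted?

wʊexzəɹə

Substitution: /v/ → /w/, /f/ → /x/, giving /wʊexzəɹ/.
Syllabifying with onset maximization leaves /ɹ/ stranded (no codas are permitted; onsets may contain at most 2 consonants).
Epenthesis after each stranded consonant: /ɹ/ → /ɹə/.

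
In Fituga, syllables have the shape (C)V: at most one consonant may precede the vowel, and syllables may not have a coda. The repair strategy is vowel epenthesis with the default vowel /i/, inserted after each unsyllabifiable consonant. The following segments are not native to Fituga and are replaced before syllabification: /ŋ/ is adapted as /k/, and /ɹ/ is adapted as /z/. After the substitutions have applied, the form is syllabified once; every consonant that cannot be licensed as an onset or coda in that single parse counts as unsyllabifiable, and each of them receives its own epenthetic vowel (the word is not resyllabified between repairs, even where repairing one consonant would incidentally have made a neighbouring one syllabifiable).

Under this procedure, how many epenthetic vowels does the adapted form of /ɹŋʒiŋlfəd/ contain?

5

After substitution the input is /zkʒiklfəd/.
The unsyllabifiable consonants are /z/, /k/, /k/, /l/, /d/; each receives one epenthetic vowel.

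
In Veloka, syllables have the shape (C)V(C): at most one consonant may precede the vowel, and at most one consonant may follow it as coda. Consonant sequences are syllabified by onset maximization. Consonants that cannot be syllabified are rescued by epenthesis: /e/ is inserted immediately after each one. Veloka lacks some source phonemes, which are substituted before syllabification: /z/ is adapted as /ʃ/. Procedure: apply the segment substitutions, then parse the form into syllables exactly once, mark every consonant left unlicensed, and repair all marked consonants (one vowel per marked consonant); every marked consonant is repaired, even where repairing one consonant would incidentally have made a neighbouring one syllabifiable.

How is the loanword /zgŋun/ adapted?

Substitution: /z/ → /ʃ/, giving /ʃgŋun/.
Syllabifying with onset maximization leaves /ʃ/, /g/ stranded (at most one coda consonant is licensed; onsets are limited to one consonant).
Each unlicensed consonant becomes the onset of a new syllable: /ʃ/ → /ʃe/, /g/ → /ge/.

ʃegeŋun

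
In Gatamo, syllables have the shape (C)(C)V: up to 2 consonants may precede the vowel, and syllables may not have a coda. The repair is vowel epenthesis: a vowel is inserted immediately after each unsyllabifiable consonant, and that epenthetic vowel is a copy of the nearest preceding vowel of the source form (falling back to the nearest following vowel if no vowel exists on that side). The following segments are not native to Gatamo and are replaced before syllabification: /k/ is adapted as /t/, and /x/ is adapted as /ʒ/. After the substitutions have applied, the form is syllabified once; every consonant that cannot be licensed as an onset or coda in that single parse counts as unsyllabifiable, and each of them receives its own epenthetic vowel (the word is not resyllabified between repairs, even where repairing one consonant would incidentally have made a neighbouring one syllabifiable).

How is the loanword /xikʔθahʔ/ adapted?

ʒitiʔθahaʔa

Substitution: /x/ → /ʒ/, /k/ → /t/, giving /ʒitʔθahʔ/.
Syllabifying with onset maximization leaves /t/, /h/, /ʔ/ stranded (no codas are permitted; onsets may contain at most 2 consonants).
Inserting the epenthetic vowel yields /t/ → /ti/, /h/ → /ha/, /ʔ/ → /ʔa/.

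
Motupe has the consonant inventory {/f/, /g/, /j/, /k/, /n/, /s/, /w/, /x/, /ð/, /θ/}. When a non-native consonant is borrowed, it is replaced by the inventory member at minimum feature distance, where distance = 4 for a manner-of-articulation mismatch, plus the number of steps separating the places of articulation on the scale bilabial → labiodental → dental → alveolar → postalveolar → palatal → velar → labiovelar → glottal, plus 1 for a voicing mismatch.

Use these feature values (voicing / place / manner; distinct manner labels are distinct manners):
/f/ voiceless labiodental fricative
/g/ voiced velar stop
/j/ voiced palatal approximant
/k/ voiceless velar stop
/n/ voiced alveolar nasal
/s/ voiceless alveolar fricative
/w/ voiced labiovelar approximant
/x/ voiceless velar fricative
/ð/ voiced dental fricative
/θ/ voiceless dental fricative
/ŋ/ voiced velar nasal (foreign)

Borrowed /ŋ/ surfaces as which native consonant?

/n/ is closest: same manner (nasal), place distance 3 (velar→alveolar), same voicing; total 3. Next closest is /g/ at distance 4.

n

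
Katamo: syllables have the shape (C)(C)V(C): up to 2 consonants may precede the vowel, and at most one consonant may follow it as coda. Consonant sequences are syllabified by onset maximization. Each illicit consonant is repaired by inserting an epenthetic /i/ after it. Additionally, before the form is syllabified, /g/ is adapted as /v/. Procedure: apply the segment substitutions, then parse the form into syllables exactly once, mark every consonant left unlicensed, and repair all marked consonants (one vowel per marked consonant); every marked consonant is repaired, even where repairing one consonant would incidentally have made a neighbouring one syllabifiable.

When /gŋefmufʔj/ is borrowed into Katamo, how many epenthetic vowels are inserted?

2

After substitution the input is /vŋefmufʔj/.
The unsyllabifiable consonants are /ʔ/, /j/; each receives one epenthetic vowel.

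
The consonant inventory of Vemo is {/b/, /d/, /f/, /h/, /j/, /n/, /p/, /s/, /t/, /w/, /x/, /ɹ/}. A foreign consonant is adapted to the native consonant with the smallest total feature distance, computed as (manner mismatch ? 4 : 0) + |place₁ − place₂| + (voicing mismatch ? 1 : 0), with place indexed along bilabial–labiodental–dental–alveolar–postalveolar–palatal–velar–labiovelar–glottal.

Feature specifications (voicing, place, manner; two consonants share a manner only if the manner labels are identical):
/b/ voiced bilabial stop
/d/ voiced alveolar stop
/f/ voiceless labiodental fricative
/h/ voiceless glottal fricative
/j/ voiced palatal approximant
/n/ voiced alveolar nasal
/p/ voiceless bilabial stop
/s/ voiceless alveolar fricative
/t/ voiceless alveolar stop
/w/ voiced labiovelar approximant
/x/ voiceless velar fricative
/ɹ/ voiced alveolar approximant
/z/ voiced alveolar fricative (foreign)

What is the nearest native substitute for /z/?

s

/s/ is closest: same manner (fricative), place distance 0 (alveolar→alveolar), voicing differs (+1); total 1. Next closest is /f/ at distance 3.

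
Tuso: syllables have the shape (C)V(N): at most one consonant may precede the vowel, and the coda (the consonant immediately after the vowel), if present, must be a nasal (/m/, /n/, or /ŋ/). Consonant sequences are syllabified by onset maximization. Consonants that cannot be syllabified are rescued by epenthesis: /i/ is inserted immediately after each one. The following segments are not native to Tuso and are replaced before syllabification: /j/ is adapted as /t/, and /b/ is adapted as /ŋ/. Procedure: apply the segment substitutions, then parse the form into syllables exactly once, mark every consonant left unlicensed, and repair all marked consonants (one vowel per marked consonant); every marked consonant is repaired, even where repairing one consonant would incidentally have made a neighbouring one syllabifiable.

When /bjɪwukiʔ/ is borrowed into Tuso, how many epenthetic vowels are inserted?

After substitution the input is /ŋtɪwukiʔ/.
The unsyllabifiable consonants are /ŋ/, /ʔ/; each receives one epenthetic vowel.

2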